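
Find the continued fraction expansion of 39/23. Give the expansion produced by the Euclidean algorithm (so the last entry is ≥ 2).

[1; 1, 2, 3, 2]

39 = 1*23 + 16
23 = 1*16 + 7
16 = 2*7 + 2
7 = 3*2 + 1
2 = 2*1 + 0  (stop)
So 39/23 = [1; 1, 2, 3, 2].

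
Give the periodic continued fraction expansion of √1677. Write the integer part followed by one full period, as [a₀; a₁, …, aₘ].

[40; 1, 19, 2, 19, 1, 80]

a₀ = ⌊√1677⌋ = 40.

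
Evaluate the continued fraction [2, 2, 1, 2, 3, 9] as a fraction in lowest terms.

Fold from the inside: start with 9/1.
  3 + 1/9 = 28/9
  2 + 9/28 = 65/28
  1 + 28/65 = 93/65
  2 + 65/93 = 251/93
  2 + 93/251 = 595/251

595/251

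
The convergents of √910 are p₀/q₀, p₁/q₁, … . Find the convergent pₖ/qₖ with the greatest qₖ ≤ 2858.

65521/2172

√910 = [30; 6, 60, …] (period length 2).
Convergents:
  p_0/q_0 = 30/1
  p_1/q_1 = 181/6
  p_2/q_2 = 10890/361
  p_3/q_3 = 65521/2172
  p_4/q_4 = 3942150/130681
q_3 = 2172 ≤ 2858 < 130681 = q_4, so the answer is 65521/2172.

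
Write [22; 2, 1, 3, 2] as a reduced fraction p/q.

Fold from the inside: start with 2/1.
  3 + 1/2 = 7/2
  1 + 2/7 = 9/7
  2 + 7/9 = 25/9
  22 + 9/25 = 559/25

559/25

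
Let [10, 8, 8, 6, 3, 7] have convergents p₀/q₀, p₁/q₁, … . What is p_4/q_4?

Using pₖ = aₖpₖ₋₁ + pₖ₋₂, qₖ = aₖqₖ₋₁ + qₖ₋₂ (with p₋₁=1, p₋₂=0, q₋₁=0, q₋₂=1):
  k=0: a=10, p=10, q=1
  k=1: a=8, p=81, q=8
  k=2: a=8, p=658, q=65
  k=3: a=6, p=4029, q=398
  k=4: a=3, p=12745, q=1259

12745/1259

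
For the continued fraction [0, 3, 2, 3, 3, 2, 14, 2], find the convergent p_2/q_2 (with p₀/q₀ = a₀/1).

2/7

Using pₖ = aₖpₖ₋₁ + pₖ₋₂, qₖ = aₖqₖ₋₁ + qₖ₋₂ (with p₋₁=1, p₋₂=0, q₋₁=0, q₋₂=1):
  k=0: a=0, p=0, q=1
  k=1: a=3, p=1, q=3
  k=2: a=2, p=2, q=7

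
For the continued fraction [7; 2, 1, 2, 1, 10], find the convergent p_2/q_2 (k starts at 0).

Using pₖ = aₖpₖ₋₁ + pₖ₋₂, qₖ = aₖqₖ₋₁ + qₖ₋₂ (with p₋₁=1, p₋₂=0, q₋₁=0, q₋₂=1):
  k=0: a=7, p=7, q=1
  k=1: a=2, p=15, q=2
  k=2: a=1, p=22, q=3

22/3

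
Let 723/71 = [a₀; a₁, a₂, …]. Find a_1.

5

723 = 10·71 + 13   →  a_0 = 10
71 = 5·13 + 6   →  a_1 = 5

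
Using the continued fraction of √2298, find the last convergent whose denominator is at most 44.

767/16

√2298 = [47; 1, 14, 1, 94, …] (period length 4).
Convergents:
  p_0/q_0 = 47/1
  p_1/q_1 = 48/1
  p_2/q_2 = 719/15
  p_3/q_3 = 767/16
  p_4/q_4 = 72817/1519
q_3 = 16 ≤ 44 < 1519 = q_4, so the answer is 767/16.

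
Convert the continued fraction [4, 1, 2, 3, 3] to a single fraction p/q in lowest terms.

155/33

Fold from the inside: start with 3/1.
  3 + 1/3 = 10/3
  2 + 3/10 = 23/10
  1 + 10/23 = 33/23
  4 + 23/33 = 155/33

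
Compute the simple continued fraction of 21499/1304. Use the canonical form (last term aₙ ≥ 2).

[16; 2, 18, 1, 2, 11]

21499 = 16*1304 + 635
1304 = 2*635 + 34
635 = 18*34 + 23
34 = 1*23 + 11
23 = 2*11 + 1
11 = 11*1 + 0  (stop)
So 21499/1304 = [16; 2, 18, 1, 2, 11].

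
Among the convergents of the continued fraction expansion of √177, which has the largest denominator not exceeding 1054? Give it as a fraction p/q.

5468/411

√177 = [13; 3, 3, 2, 8, 2, 3, 3, 26, …] (period length 8).
Convergents:
  p_0/q_0 = 13/1
  p_1/q_1 = 40/3
  p_2/q_2 = 133/10
  p_3/q_3 = 306/23
  p_4/q_4 = 2581/194
  p_5/q_5 = 5468/411
  p_6/q_6 = 18985/1427
q_5 = 411 ≤ 1054 < 1427 = q_6, so the answer is 5468/411.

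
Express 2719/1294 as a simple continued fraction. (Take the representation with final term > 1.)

[2; 9, 1, 7, 5, 3]

2719 = 2*1294 + 131
1294 = 9*131 + 115
131 = 1*115 + 16
115 = 7*16 + 3
16 = 5*3 + 1
3 = 3*1 + 0  (stop)
So 2719/1294 = [2; 9, 1, 7, 5, 3].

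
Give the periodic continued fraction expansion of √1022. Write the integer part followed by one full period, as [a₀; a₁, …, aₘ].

a₀ = ⌊√1022⌋ = 31.
With m₀=0, d₀=1 and mₖ₊₁ = dₖaₖ − mₖ, dₖ₊₁ = (n − mₖ₊₁²)/dₖ, aₖ₊₁ = ⌊(a₀+mₖ₊₁)/dₖ₊₁⌋:
  k=1: m=31, d=61, a=1
  k=2: m=30, d=2, a=30
  k=3: m=30, d=61, a=1
  k=4: m=31, d=1, a=62
d=1 and a=2a₀=62 at k=4, so the next step gives (m, d) = (31, 61) again — its k=1 value — and the period has length 4.

[31; 1, 30, 1, 62]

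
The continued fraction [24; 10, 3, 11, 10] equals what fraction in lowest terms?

Fold from the inside: start with 10/1.
  11 + 1/10 = 111/10
  3 + 10/111 = 343/111
  10 + 111/343 = 3541/343
  24 + 343/3541 = 85327/3541

85327/3541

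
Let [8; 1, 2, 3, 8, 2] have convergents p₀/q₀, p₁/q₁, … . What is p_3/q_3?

87/10

Using pₖ = aₖpₖ₋₁ + pₖ₋₂, qₖ = aₖqₖ₋₁ + qₖ₋₂ (with p₋₁=1, p₋₂=0, q₋₁=0, q₋₂=1):
  k=0: a=8, p=8, q=1
  k=1: a=1, p=9, q=1
  k=2: a=2, p=26, q=3
  k=3: a=3, p=87, q=10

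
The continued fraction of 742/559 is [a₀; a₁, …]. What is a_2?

18

742 = 1·559 + 183   →  a_0 = 1
559 = 3·183 + 10   →  a_1 = 3
183 = 18·10 + 3   →  a_2 = 18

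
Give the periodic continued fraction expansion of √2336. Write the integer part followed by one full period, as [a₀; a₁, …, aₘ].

[48; 3, 96]

a₀ = ⌊√2336⌋ = 48.
With m₀=0, d₀=1 and mₖ₊₁ = dₖaₖ − mₖ, dₖ₊₁ = (n − mₖ₊₁²)/dₖ, aₖ₊₁ = ⌊(a₀+mₖ₊₁)/dₖ₊₁⌋:
  k=1: m=48, d=32, a=3
  k=2: m=48, d=1, a=96
d=1 and a=2a₀=96 at k=2, so the next step gives (m, d) = (48, 32) again — its k=1 value — and the period has length 2.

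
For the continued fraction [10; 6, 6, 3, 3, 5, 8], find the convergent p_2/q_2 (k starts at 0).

Using pₖ = aₖpₖ₋₁ + pₖ₋₂, qₖ = aₖqₖ₋₁ + qₖ₋₂ (with p₋₁=1, p₋₂=0, q₋₁=0, q₋₂=1):
  k=0: a=10, p=10, q=1
  k=1: a=6, p=61, q=6
  k=2: a=6, p=376, q=37

376/37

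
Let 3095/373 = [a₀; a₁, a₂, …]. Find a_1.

3095 = 8·373 + 111   →  a_0 = 8
373 = 3·111 + 40   →  a_1 = 3

3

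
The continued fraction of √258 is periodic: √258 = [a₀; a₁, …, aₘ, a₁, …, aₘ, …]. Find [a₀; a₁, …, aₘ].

[16; 16, 32]

a₀ = ⌊√258⌋ = 16.
With m₀=0, d₀=1 and mₖ₊₁ = dₖaₖ − mₖ, dₖ₊₁ = (n − mₖ₊₁²)/dₖ, aₖ₊₁ = ⌊(a₀+mₖ₊₁)/dₖ₊₁⌋:
  k=1: m=16, d=2, a=16
  k=2: m=16, d=1, a=32
d=1 and a=2a₀=32 at k=2, so the next step gives (m, d) = (16, 2) again — its k=1 value — and the period has length 2.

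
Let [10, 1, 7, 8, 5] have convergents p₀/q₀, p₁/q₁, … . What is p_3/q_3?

707/65

Using pₖ = aₖpₖ₋₁ + pₖ₋₂, qₖ = aₖqₖ₋₁ + qₖ₋₂ (with p₋₁=1, p₋₂=0, q₋₁=0, q₋₂=1):
  k=0: a=10, p=10, q=1
  k=1: a=1, p=11, q=1
  k=2: a=7, p=87, q=8
  k=3: a=8, p=707, q=65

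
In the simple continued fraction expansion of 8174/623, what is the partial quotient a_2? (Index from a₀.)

3

8174 = 13·623 + 75   →  a_0 = 13
623 = 8·75 + 23   →  a_1 = 8
75 = 3·23 + 6   →  a_2 = 3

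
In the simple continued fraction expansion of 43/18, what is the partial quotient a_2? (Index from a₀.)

43 = 2·18 + 7   →  a_0 = 2
18 = 2·7 + 4   →  a_1 = 2
7 = 1·4 + 3   →  a_2 = 1

1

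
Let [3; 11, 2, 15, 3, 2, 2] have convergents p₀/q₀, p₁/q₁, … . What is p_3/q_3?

Using pₖ = aₖpₖ₋₁ + pₖ₋₂, qₖ = aₖqₖ₋₁ + qₖ₋₂ (with p₋₁=1, p₋₂=0, q₋₁=0, q₋₂=1):
  k=0: a=3, p=3, q=1
  k=1: a=11, p=34, q=11
  k=2: a=2, p=71, q=23
  k=3: a=15, p=1099, q=356

1099/356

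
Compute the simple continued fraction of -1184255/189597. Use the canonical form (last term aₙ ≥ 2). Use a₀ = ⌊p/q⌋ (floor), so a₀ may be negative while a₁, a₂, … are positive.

[-7; 1, 3, 16, 15, 19, 3, 3]

-1184255 = -7×189597 + 142924
189597 = 1×142924 + 46673
142924 = 3×46673 + 2905
46673 = 16×2905 + 193
2905 = 15×193 + 10
193 = 19×10 + 3
10 = 3×3 + 1
3 = 3×1 + 0  (stop)
So -1184255/189597 = [-7; 1, 3, 16, 15, 19, 3, 3].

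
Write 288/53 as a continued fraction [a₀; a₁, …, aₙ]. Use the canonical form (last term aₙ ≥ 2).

[5; 2, 3, 3, 2]

288 = 5*53 + 23
53 = 2*23 + 7
23 = 3*7 + 2
7 = 3*2 + 1
2 = 2*1 + 0  (stop)
So 288/53 = [5; 2, 3, 3, 2].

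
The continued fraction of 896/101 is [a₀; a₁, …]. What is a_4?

3

896 = 8·101 + 88   →  a_0 = 8
101 = 1·88 + 13   →  a_1 = 1
88 = 6·13 + 10   →  a_2 = 6
13 = 1·10 + 3   →  a_3 = 1
10 = 3·3 + 1   →  a_4 = 3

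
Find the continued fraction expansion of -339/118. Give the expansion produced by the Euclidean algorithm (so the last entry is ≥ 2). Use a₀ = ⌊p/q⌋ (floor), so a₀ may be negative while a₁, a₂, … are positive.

[-3; 7, 1, 6, 2]

-339 = -3*118 + 15
118 = 7*15 + 13
15 = 1*13 + 2
13 = 6*2 + 1
2 = 2*1 + 0  (stop)
So -339/118 = [-3; 7, 1, 6, 2].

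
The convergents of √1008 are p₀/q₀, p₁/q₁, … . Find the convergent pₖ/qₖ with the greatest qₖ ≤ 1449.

32257/1016

√1008 = [31; 1, 2, 1, 62, …] (period length 4).
Convergents:
  p_0/q_0 = 31/1
  p_1/q_1 = 32/1
  p_2/q_2 = 95/3
  p_3/q_3 = 127/4
  p_4/q_4 = 7969/251
  p_5/q_5 = 8096/255
  p_6/q_6 = 24161/761
  p_7/q_7 = 32257/1016
  p_8/q_8 = 2024095/63753
q_7 = 1016 ≤ 1449 < 63753 = q_8, so the answer is 32257/1016.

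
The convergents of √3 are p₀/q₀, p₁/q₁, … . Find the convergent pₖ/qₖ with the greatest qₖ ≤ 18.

26/15

√3 = [1; 1, 2, …] (period length 2).
Convergents:
  p_0/q_0 = 1/1
  p_1/q_1 = 2/1
  p_2/q_2 = 5/3
  p_3/q_3 = 7/4
  p_4/q_4 = 19/11
  p_5/q_5 = 26/15
  p_6/q_6 = 71/41
q_5 = 15 ≤ 18 < 41 = q_6, so the answer is 26/15.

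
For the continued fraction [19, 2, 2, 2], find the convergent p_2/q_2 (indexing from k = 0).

97/5

Using pₖ = aₖpₖ₋₁ + pₖ₋₂, qₖ = aₖqₖ₋₁ + qₖ₋₂ (with p₋₁=1, p₋₂=0, q₋₁=0, q₋₂=1):
  k=0: a=19, p=19, q=1
  k=1: a=2, p=39, q=2
  k=2: a=2, p=97, q=5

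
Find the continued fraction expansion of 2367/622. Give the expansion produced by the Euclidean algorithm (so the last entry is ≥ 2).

[3; 1, 4, 7, 8, 2]

2367 = 3×622 + 501
622 = 1×501 + 121
501 = 4×121 + 17
121 = 7×17 + 2
17 = 8×2 + 1
2 = 2×1 + 0  (stop)
So 2367/622 = [3; 1, 4, 7, 8, 2].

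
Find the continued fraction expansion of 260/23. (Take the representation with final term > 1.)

[11; 3, 3, 2]

260 = 11×23 + 7
23 = 3×7 + 2
7 = 3×2 + 1
2 = 2×1 + 0  (stop)
So 260/23 = [11; 3, 3, 2].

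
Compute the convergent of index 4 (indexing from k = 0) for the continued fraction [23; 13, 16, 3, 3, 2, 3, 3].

49130/2129

Using pₖ = aₖpₖ₋₁ + pₖ₋₂, qₖ = aₖqₖ₋₁ + qₖ₋₂ (with p₋₁=1, p₋₂=0, q₋₁=0, q₋₂=1):
  k=0: a=23, p=23, q=1
  k=1: a=13, p=300, q=13
  k=2: a=16, p=4823, q=209
  k=3: a=3, p=14769, q=640
  k=4: a=3, p=49130, q=2129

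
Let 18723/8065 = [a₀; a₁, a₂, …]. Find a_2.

18723 = 2·8065 + 2593   →  a_0 = 2
8065 = 3·2593 + 286   →  a_1 = 3
2593 = 9·286 + 19   →  a_2 = 9

9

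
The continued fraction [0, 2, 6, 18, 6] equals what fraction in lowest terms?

660/1429

Fold from the inside: start with 6/1.
  18 + 1/6 = 109/6
  6 + 6/109 = 660/109
  2 + 109/660 = 1429/660
  0 + 660/1429 = 660/1429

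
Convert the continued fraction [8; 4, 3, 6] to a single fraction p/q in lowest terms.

Using pₖ = aₖpₖ₋₁ + pₖ₋₂ and qₖ = aₖqₖ₋₁ + qₖ₋₂:
  k=0: a=8, p=8, q=1
  k=1: a=4, p=33, q=4
  k=2: a=3, p=107, q=13
  k=3: a=6, p=675, q=82

675/82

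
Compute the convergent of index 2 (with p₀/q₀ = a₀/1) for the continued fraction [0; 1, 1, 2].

Using pₖ = aₖpₖ₋₁ + pₖ₋₂, qₖ = aₖqₖ₋₁ + qₖ₋₂ (with p₋₁=1, p₋₂=0, q₋₁=0, q₋₂=1):
  k=0: a=0, p=0, q=1
  k=1: a=1, p=1, q=1
  k=2: a=1, p=1, q=2

1/2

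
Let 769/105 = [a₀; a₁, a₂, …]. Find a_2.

769 = 7·105 + 34   →  a_0 = 7
105 = 3·34 + 3   →  a_1 = 3
34 = 11·3 + 1   →  a_2 = 11

11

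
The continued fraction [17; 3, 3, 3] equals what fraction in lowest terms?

571/33

Fold from the inside: start with 3/1.
  3 + 1/3 = 10/3
  3 + 3/10 = 33/10
  17 + 10/33 = 571/33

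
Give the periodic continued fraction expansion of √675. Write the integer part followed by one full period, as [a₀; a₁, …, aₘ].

[25; 1, 50]

a₀ = ⌊√675⌋ = 25.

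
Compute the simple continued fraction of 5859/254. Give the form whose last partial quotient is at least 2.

5859 = 23×254 + 17
254 = 14×17 + 16
17 = 1×16 + 1
16 = 16×1 + 0  (stop)
So 5859/254 = [23; 14, 1, 16].

[23; 14, 1, 16]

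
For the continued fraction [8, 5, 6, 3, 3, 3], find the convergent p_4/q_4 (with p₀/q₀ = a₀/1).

2663/325

Using pₖ = aₖpₖ₋₁ + pₖ₋₂, qₖ = aₖqₖ₋₁ + qₖ₋₂ (with p₋₁=1, p₋₂=0, q₋₁=0, q₋₂=1):
  k=0: a=8, p=8, q=1
  k=1: a=5, p=41, q=5
  k=2: a=6, p=254, q=31
  k=3: a=3, p=803, q=98
  k=4: a=3, p=2663, q=325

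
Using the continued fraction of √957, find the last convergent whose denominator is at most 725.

14849/480

√957 = [30; 1, 14, 2, 14, 1, 60, …] (period length 6).
Convergents:
  p_0/q_0 = 30/1
  p_1/q_1 = 31/1
  p_2/q_2 = 464/15
  p_3/q_3 = 959/31
  p_4/q_4 = 13890/449
  p_5/q_5 = 14849/480
  p_6/q_6 = 904830/29249
q_5 = 480 ≤ 725 < 29249 = q_6, so the answer is 14849/480.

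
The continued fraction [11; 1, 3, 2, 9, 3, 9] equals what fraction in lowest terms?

Using pₖ = aₖpₖ₋₁ + pₖ₋₂ and qₖ = aₖqₖ₋₁ + qₖ₋₂:
  k=0: a=11, p=11, q=1
  k=1: a=1, p=12, q=1
  k=2: a=3, p=47, q=4
  k=3: a=2, p=106, q=9
  k=4: a=9, p=1001, q=85
  k=5: a=3, p=3109, q=264
  k=6: a=9, p=28982, q=2461

28982/2461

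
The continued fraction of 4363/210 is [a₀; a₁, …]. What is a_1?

1

4363 = 20·210 + 163   →  a_0 = 20
210 = 1·163 + 47   →  a_1 = 1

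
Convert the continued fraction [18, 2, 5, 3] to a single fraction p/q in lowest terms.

646/35

Fold from the inside: start with 3/1.
  5 + 1/3 = 16/3
  2 + 3/16 = 35/16
  18 + 16/35 = 646/35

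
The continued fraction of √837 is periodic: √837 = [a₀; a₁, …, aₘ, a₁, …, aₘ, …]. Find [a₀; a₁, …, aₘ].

[28; 1, 13, 2, 13, 1, 56]

a₀ = ⌊√837⌋ = 28.
With m₀=0, d₀=1 and mₖ₊₁ = dₖaₖ − mₖ, dₖ₊₁ = (n − mₖ₊₁²)/dₖ, aₖ₊₁ = ⌊(a₀+mₖ₊₁)/dₖ₊₁⌋:
  k=1: m=28, d=53, a=1
  k=2: m=25, d=4, a=13
  k=3: m=27, d=27, a=2
  k=4: m=27, d=4, a=13
  k=5: m=25, d=53, a=1
  k=6: m=28, d=1, a=56
d=1 and a=2a₀=56 at k=6, so the next step gives (m, d) = (28, 53) again — its k=1 value — and the period has length 6.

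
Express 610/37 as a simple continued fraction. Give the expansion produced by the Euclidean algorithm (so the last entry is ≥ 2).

610 = 16·37 + 18
37 = 2·18 + 1
18 = 18·1 + 0  (stop)
So 610/37 = [16; 2, 18].

[16; 2, 18]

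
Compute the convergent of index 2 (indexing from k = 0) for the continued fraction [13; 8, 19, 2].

2008/153

Using pₖ = aₖpₖ₋₁ + pₖ₋₂, qₖ = aₖqₖ₋₁ + qₖ₋₂ (with p₋₁=1, p₋₂=0, q₋₁=0, q₋₂=1):
  k=0: a=13, p=13, q=1
  k=1: a=8, p=105, q=8
  k=2: a=19, p=2008, q=153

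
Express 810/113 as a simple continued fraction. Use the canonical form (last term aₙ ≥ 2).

810 = 7*113 + 19
113 = 5*19 + 18
19 = 1*18 + 1
18 = 18*1 + 0  (stop)
So 810/113 = [7; 5, 1, 18].

[7; 5, 1, 18]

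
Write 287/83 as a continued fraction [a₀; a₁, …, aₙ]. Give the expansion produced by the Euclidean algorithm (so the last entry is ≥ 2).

287 = 3·83 + 38
83 = 2·38 + 7
38 = 5·7 + 3
7 = 2·3 + 1
3 = 3·1 + 0  (stop)
So 287/83 = [3; 2, 5, 2, 3].

[3; 2, 5, 2, 3]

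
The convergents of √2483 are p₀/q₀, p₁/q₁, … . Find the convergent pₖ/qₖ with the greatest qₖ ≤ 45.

2043/41

√2483 = [49; 1, 4, 1, 6, 1, 4, 1, 98, …] (period length 8).
Convergents:
  p_0/q_0 = 49/1
  p_1/q_1 = 50/1
  p_2/q_2 = 249/5
  p_3/q_3 = 299/6
  p_4/q_4 = 2043/41
  p_5/q_5 = 2342/47
q_4 = 41 ≤ 45 < 47 = q_5, so the answer is 2043/41.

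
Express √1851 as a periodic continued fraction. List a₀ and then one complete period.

[43; 43, 86]

a₀ = ⌊√1851⌋ = 43.
With m₀=0, d₀=1 and mₖ₊₁ = dₖaₖ − mₖ, dₖ₊₁ = (n − mₖ₊₁²)/dₖ, aₖ₊₁ = ⌊(a₀+mₖ₊₁)/dₖ₊₁⌋:
  k=1: m=43, d=2, a=43
  k=2: m=43, d=1, a=86
d=1 and a=2a₀=86 at k=2, so the next step gives (m, d) = (43, 2) again — its k=1 value — and the period has length 2.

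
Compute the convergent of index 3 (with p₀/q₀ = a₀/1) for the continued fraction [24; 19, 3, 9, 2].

13012/541

Using pₖ = aₖpₖ₋₁ + pₖ₋₂, qₖ = aₖqₖ₋₁ + qₖ₋₂ (with p₋₁=1, p₋₂=0, q₋₁=0, q₋₂=1):
  k=0: a=24, p=24, q=1
  k=1: a=19, p=457, q=19
  k=2: a=3, p=1395, q=58
  k=3: a=9, p=13012, q=541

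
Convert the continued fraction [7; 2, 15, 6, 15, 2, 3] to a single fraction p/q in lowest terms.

153580/20521

Fold from the inside: start with 3/1.
  2 + 1/3 = 7/3
  15 + 3/7 = 108/7
  6 + 7/108 = 655/108
  15 + 108/655 = 9933/655
  2 + 655/9933 = 20521/9933
  7 + 9933/20521 = 153580/20521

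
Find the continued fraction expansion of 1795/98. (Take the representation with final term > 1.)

[18; 3, 6, 5]

1795 = 18×98 + 31
98 = 3×31 + 5
31 = 6×5 + 1
5 = 5×1 + 0  (stop)
So 1795/98 = [18; 3, 6, 5].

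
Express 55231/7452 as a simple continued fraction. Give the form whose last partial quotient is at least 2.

[7; 2, 2, 3, 17, 4, 6]

55231 = 7×7452 + 3067
7452 = 2×3067 + 1318
3067 = 2×1318 + 431
1318 = 3×431 + 25
431 = 17×25 + 6
25 = 4×6 + 1
6 = 6×1 + 0  (stop)
So 55231/7452 = [7; 2, 2, 3, 17, 4, 6].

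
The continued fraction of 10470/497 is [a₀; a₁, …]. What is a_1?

15

10470 = 21·497 + 33   →  a_0 = 21
497 = 15·33 + 2   →  a_1 = 15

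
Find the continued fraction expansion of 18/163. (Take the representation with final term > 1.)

18 = 0*163 + 18
163 = 9*18 + 1
18 = 18*1 + 0  (stop)
So 18/163 = [0; 9, 18].

[0; 9, 18]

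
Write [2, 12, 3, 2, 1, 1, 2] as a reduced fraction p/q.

1126/541

Fold from the inside: start with 2/1.
  1 + 1/2 = 3/2
  1 + 2/3 = 5/3
  2 + 3/5 = 13/5
  3 + 5/13 = 44/13
  12 + 13/44 = 541/44
  2 + 44/541 = 1126/541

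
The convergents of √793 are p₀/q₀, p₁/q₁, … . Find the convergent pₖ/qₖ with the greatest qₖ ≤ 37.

√793 = [28; 6, 4, 6, 56, …] (period length 4).
Convergents:
  p_0/q_0 = 28/1
  p_1/q_1 = 169/6
  p_2/q_2 = 704/25
  p_3/q_3 = 4393/156
q_2 = 25 ≤ 37 < 156 = q_3, so the answer is 704/25.

704/25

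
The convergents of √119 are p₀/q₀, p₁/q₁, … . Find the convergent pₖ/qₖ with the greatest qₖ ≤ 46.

√119 = [10; 1, 9, 1, 20, …] (period length 4).
Convergents:
  p_0/q_0 = 10/1
  p_1/q_1 = 11/1
  p_2/q_2 = 109/10
  p_3/q_3 = 120/11
  p_4/q_4 = 2509/230
q_3 = 11 ≤ 46 < 230 = q_4, so the answer is 120/11.

120/11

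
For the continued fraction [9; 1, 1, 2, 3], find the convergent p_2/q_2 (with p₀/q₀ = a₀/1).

Using pₖ = aₖpₖ₋₁ + pₖ₋₂, qₖ = aₖqₖ₋₁ + qₖ₋₂ (with p₋₁=1, p₋₂=0, q₋₁=0, q₋₂=1):
  k=0: a=9, p=9, q=1
  k=1: a=1, p=10, q=1
  k=2: a=1, p=19, q=2

19/2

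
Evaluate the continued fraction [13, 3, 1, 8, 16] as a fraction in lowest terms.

Using pₖ = aₖpₖ₋₁ + pₖ₋₂ and qₖ = aₖqₖ₋₁ + qₖ₋₂:
  k=0: a=13, p=13, q=1
  k=1: a=3, p=40, q=3
  k=2: a=1, p=53, q=4
  k=3: a=8, p=464, q=35
  k=4: a=16, p=7477, q=564

7477/564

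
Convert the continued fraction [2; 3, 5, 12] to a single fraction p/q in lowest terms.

Fold from the inside: start with 12/1.
  5 + 1/12 = 61/12
  3 + 12/61 = 195/61
  2 + 61/195 = 451/195

451/195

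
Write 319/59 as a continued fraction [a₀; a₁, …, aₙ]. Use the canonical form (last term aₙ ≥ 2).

319 = 5·59 + 24
59 = 2·24 + 11
24 = 2·11 + 2
11 = 5·2 + 1
2 = 2·1 + 0  (stop)
So 319/59 = [5; 2, 2, 5, 2].

[5; 2, 2, 5, 2]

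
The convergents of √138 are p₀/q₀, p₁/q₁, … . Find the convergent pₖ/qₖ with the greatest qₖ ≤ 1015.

√138 = [11; 1, 2, 1, 22, …] (period length 4).
Convergents:
  p_0/q_0 = 11/1
  p_1/q_1 = 12/1
  p_2/q_2 = 35/3
  p_3/q_3 = 47/4
  p_4/q_4 = 1069/91
  p_5/q_5 = 1116/95
  p_6/q_6 = 3301/281
  p_7/q_7 = 4417/376
  p_8/q_8 = 100475/8553
q_7 = 376 ≤ 1015 < 8553 = q_8, so the answer is 4417/376.

4417/376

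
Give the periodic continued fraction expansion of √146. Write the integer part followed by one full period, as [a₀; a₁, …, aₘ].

a₀ = ⌊√146⌋ = 12.

[12; 12, 24]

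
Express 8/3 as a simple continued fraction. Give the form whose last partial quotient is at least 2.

[2; 1, 2]

8 = 2×3 + 2
3 = 1×2 + 1
2 = 2×1 + 0  (stop)
So 8/3 = [2; 1, 2].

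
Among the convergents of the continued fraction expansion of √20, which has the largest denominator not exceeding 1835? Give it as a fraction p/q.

√20 = [4; 2, 8, …] (period length 2).
Convergents:
  p_0/q_0 = 4/1
  p_1/q_1 = 9/2
  p_2/q_2 = 76/17
  p_3/q_3 = 161/36
  p_4/q_4 = 1364/305
  p_5/q_5 = 2889/646
  p_6/q_6 = 24476/5473
q_5 = 646 ≤ 1835 < 5473 = q_6, so the answer is 2889/646.

2889/646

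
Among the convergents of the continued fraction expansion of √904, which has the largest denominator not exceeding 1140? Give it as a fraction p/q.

27090/901

√904 = [30; 15, 60, …] (period length 2).
Convergents:
  p_0/q_0 = 30/1
  p_1/q_1 = 451/15
  p_2/q_2 = 27090/901
  p_3/q_3 = 406801/13530
q_2 = 901 ≤ 1140 < 13530 = q_3, so the answer is 27090/901.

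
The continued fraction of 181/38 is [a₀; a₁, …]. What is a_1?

1

181 = 4·38 + 29   →  a_0 = 4
38 = 1·29 + 9   →  a_1 = 1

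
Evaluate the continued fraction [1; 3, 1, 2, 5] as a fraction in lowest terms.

75/59

Fold from the inside: start with 5/1.
  2 + 1/5 = 11/5
  1 + 5/11 = 16/11
  3 + 11/16 = 59/16
  1 + 16/59 = 75/59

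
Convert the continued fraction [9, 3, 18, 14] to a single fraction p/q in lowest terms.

Using pₖ = aₖpₖ₋₁ + pₖ₋₂ and qₖ = aₖqₖ₋₁ + qₖ₋₂:
  k=0: a=9, p=9, q=1
  k=1: a=3, p=28, q=3
  k=2: a=18, p=513, q=55
  k=3: a=14, p=7210, q=773

7210/773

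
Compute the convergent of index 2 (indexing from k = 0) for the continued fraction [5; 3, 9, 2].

149/28

Using pₖ = aₖpₖ₋₁ + pₖ₋₂, qₖ = aₖqₖ₋₁ + qₖ₋₂ (with p₋₁=1, p₋₂=0, q₋₁=0, q₋₂=1):
  k=0: a=5, p=5, q=1
  k=1: a=3, p=16, q=3
  k=2: a=9, p=149, q=28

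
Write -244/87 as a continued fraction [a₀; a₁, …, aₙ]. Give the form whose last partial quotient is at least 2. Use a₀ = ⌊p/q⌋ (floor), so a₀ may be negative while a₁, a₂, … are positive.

[-3; 5, 8, 2]

-244 = -3·87 + 17
87 = 5·17 + 2
17 = 8·2 + 1
2 = 2·1 + 0  (stop)
So -244/87 = [-3; 5, 8, 2].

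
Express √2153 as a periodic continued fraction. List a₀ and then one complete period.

a₀ = ⌊√2153⌋ = 46.
With m₀=0, d₀=1 and mₖ₊₁ = dₖaₖ − mₖ, dₖ₊₁ = (n − mₖ₊₁²)/dₖ, aₖ₊₁ = ⌊(a₀+mₖ₊₁)/dₖ₊₁⌋:
  k=1: m=46, d=37, a=2
  k=2: m=28, d=37, a=2
  k=3: m=46, d=1, a=92
d=1 and a=2a₀=92 at k=3, so the next step gives (m, d) = (46, 37) again — its k=1 value — and the period has length 3.

[46; 2, 2, 92]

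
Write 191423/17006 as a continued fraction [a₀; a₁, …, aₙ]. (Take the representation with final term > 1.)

[11; 3, 1, 9, 3, 12, 2, 5]

191423 = 11*17006 + 4357
17006 = 3*4357 + 3935
4357 = 1*3935 + 422
3935 = 9*422 + 137
422 = 3*137 + 11
137 = 12*11 + 5
11 = 2*5 + 1
5 = 5*1 + 0  (stop)
So 191423/17006 = [11; 3, 1, 9, 3, 12, 2, 5].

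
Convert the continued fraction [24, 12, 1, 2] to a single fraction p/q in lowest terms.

Using pₖ = aₖpₖ₋₁ + pₖ₋₂ and qₖ = aₖqₖ₋₁ + qₖ₋₂:
  k=0: a=24, p=24, q=1
  k=1: a=12, p=289, q=12
  k=2: a=1, p=313, q=13
  k=3: a=2, p=915, q=38

915/38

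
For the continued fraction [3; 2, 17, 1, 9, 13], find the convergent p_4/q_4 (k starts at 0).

1283/368

Using pₖ = aₖpₖ₋₁ + pₖ₋₂, qₖ = aₖqₖ₋₁ + qₖ₋₂ (with p₋₁=1, p₋₂=0, q₋₁=0, q₋₂=1):
  k=0: a=3, p=3, q=1
  k=1: a=2, p=7, q=2
  k=2: a=17, p=122, q=35
  k=3: a=1, p=129, q=37
  k=4: a=9, p=1283, q=368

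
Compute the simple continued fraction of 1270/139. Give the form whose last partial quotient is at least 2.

1270 = 9·139 + 19
139 = 7·19 + 6
19 = 3·6 + 1
6 = 6·1 + 0  (stop)
So 1270/139 = [9; 7, 3, 6].

[9; 7, 3, 6]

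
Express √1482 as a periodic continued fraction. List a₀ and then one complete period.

[38; 2, 76]

a₀ = ⌊√1482⌋ = 38.
With m₀=0, d₀=1 and mₖ₊₁ = dₖaₖ − mₖ, dₖ₊₁ = (n − mₖ₊₁²)/dₖ, aₖ₊₁ = ⌊(a₀+mₖ₊₁)/dₖ₊₁⌋:
  k=1: m=38, d=38, a=2
  k=2: m=38, d=1, a=76
d=1 and a=2a₀=76 at k=2, so the next step gives (m, d) = (38, 38) again — its k=1 value — and the period has length 2.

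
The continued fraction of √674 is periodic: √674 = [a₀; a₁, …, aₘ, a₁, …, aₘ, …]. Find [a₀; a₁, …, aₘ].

a₀ = ⌊√674⌋ = 25.
With m₀=0, d₀=1 and mₖ₊₁ = dₖaₖ − mₖ, dₖ₊₁ = (n − mₖ₊₁²)/dₖ, aₖ₊₁ = ⌊(a₀+mₖ₊₁)/dₖ₊₁⌋:
  k=1: m=25, d=49, a=1
  k=2: m=24, d=2, a=24
  k=3: m=24, d=49, a=1
  k=4: m=25, d=1, a=50
d=1 and a=2a₀=50 at k=4, so the next step gives (m, d) = (25, 49) again — its k=1 value — and the period has length 4.

[25; 1, 24, 1, 50]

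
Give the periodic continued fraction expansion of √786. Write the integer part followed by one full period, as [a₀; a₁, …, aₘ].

a₀ = ⌊√786⌋ = 28.

[28; 28, 56]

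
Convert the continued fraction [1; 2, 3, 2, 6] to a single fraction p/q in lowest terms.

Using pₖ = aₖpₖ₋₁ + pₖ₋₂ and qₖ = aₖqₖ₋₁ + qₖ₋₂:
  k=0: a=1, p=1, q=1
  k=1: a=2, p=3, q=2
  k=2: a=3, p=10, q=7
  k=3: a=2, p=23, q=16
  k=4: a=6, p=148, q=103

148/103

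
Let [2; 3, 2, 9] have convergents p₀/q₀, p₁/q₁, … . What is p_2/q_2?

Using pₖ = aₖpₖ₋₁ + pₖ₋₂, qₖ = aₖqₖ₋₁ + qₖ₋₂ (with p₋₁=1, p₋₂=0, q₋₁=0, q₋₂=1):
  k=0: a=2, p=2, q=1
  k=1: a=3, p=7, q=3
  k=2: a=2, p=16, q=7

16/7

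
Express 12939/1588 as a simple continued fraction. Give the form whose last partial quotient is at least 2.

12939 = 8·1588 + 235
1588 = 6·235 + 178
235 = 1·178 + 57
178 = 3·57 + 7
57 = 8·7 + 1
7 = 7·1 + 0  (stop)
So 12939/1588 = [8; 6, 1, 3, 8, 7].

[8; 6, 1, 3, 8, 7]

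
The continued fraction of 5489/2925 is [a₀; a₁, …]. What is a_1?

1

5489 = 1·2925 + 2564   →  a_0 = 1
2925 = 1·2564 + 361   →  a_1 = 1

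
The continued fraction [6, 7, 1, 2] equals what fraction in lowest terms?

Fold from the inside: start with 2/1.
  1 + 1/2 = 3/2
  7 + 2/3 = 23/3
  6 + 3/23 = 141/23

141/23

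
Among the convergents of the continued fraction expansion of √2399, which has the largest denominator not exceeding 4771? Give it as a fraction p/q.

232751/4752

√2399 = [48; 1, 47, 1, 96, …] (period length 4).
Convergents:
  p_0/q_0 = 48/1
  p_1/q_1 = 49/1
  p_2/q_2 = 2351/48
  p_3/q_3 = 2400/49
  p_4/q_4 = 232751/4752
  p_5/q_5 = 235151/4801
q_4 = 4752 ≤ 4771 < 4801 = q_5, so the answer is 232751/4752.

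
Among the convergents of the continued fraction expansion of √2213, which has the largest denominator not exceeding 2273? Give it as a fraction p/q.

√2213 = [47; 23, 1, 1, 23, 94, …] (period length 5).
Convergents:
  p_0/q_0 = 47/1
  p_1/q_1 = 1082/23
  p_2/q_2 = 1129/24
  p_3/q_3 = 2211/47
  p_4/q_4 = 51982/1105
  p_5/q_5 = 4888519/103917
q_4 = 1105 ≤ 2273 < 103917 = q_5, so the answer is 51982/1105.

51982/1105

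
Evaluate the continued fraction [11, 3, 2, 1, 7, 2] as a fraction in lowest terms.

1853/164

Fold from the inside: start with 2/1.
  7 + 1/2 = 15/2
  1 + 2/15 = 17/15
  2 + 15/17 = 49/17
  3 + 17/49 = 164/49
  11 + 49/164 = 1853/164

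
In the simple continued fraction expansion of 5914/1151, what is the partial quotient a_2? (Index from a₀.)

4

5914 = 5·1151 + 159   →  a_0 = 5
1151 = 7·159 + 38   →  a_1 = 7
159 = 4·38 + 7   →  a_2 = 4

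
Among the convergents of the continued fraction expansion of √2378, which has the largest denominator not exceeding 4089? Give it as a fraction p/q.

√2378 = [48; 1, 3, 3, 1, 96, …] (period length 5).
Convergents:
  p_0/q_0 = 48/1
  p_1/q_1 = 49/1
  p_2/q_2 = 195/4
  p_3/q_3 = 634/13
  p_4/q_4 = 829/17
  p_5/q_5 = 80218/1645
  p_6/q_6 = 81047/1662
  p_7/q_7 = 323359/6631
q_6 = 1662 ≤ 4089 < 6631 = q_7, so the answer is 81047/1662.

81047/1662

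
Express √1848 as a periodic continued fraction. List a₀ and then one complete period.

[42; 1, 84]

a₀ = ⌊√1848⌋ = 42.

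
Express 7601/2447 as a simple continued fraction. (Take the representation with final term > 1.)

7601 = 3*2447 + 260
2447 = 9*260 + 107
260 = 2*107 + 46
107 = 2*46 + 15
46 = 3*15 + 1
15 = 15*1 + 0  (stop)
So 7601/2447 = [3; 9, 2, 2, 3, 15].

[3; 9, 2, 2, 3, 15]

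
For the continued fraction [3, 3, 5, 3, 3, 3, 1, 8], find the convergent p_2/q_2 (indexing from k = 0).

53/16

Using pₖ = aₖpₖ₋₁ + pₖ₋₂, qₖ = aₖqₖ₋₁ + qₖ₋₂ (with p₋₁=1, p₋₂=0, q₋₁=0, q₋₂=1):
  k=0: a=3, p=3, q=1
  k=1: a=3, p=10, q=3
  k=2: a=5, p=53, q=16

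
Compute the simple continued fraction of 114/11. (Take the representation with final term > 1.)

114 = 10*11 + 4
11 = 2*4 + 3
4 = 1*3 + 1
3 = 3*1 + 0  (stop)
So 114/11 = [10; 2, 1, 3].

[10; 2, 1, 3]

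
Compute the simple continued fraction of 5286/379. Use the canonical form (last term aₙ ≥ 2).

[13; 1, 17, 1, 19]

5286 = 13*379 + 359
379 = 1*359 + 20
359 = 17*20 + 19
20 = 1*19 + 1
19 = 19*1 + 0  (stop)
So 5286/379 = [13; 1, 17, 1, 19].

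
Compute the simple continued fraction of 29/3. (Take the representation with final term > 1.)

29 = 9×3 + 2
3 = 1×2 + 1
2 = 2×1 + 0  (stop)
So 29/3 = [9; 1, 2].

[9; 1, 2]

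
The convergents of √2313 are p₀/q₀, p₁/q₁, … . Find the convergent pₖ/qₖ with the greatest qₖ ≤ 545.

√2313 = [48; 10, 1, 2, 10, 2, 1, 10, 96, …] (period length 8).
Convergents:
  p_0/q_0 = 48/1
  p_1/q_1 = 481/10
  p_2/q_2 = 529/11
  p_3/q_3 = 1539/32
  p_4/q_4 = 15919/331
  p_5/q_5 = 33377/694
q_4 = 331 ≤ 545 < 694 = q_5, so the answer is 15919/331.

15919/331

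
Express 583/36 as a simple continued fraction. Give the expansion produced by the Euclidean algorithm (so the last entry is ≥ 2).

583 = 16*36 + 7
36 = 5*7 + 1
7 = 7*1 + 0  (stop)
So 583/36 = [16; 5, 7].

[16; 5, 7]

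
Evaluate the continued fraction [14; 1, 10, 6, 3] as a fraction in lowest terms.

3161/212

Fold from the inside: start with 3/1.
  6 + 1/3 = 19/3
  10 + 3/19 = 193/19
  1 + 19/193 = 212/193
  14 + 193/212 = 3161/212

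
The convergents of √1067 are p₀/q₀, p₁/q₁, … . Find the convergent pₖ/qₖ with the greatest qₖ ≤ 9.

√1067 = [32; 1, 1, 1, 64, …] (period length 4).
Convergents:
  p_0/q_0 = 32/1
  p_1/q_1 = 33/1
  p_2/q_2 = 65/2
  p_3/q_3 = 98/3
  p_4/q_4 = 6337/194
q_3 = 3 ≤ 9 < 194 = q_4, so the answer is 98/3.

98/3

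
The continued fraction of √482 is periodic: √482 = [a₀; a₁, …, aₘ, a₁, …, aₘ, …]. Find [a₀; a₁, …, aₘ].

[21; 1, 20, 1, 42]

a₀ = ⌊√482⌋ = 21.
With m₀=0, d₀=1 and mₖ₊₁ = dₖaₖ − mₖ, dₖ₊₁ = (n − mₖ₊₁²)/dₖ, aₖ₊₁ = ⌊(a₀+mₖ₊₁)/dₖ₊₁⌋:
  k=1: m=21, d=41, a=1
  k=2: m=20, d=2, a=20
  k=3: m=20, d=41, a=1
  k=4: m=21, d=1, a=42
d=1 and a=2a₀=42 at k=4, so the next step gives (m, d) = (21, 41) again — its k=1 value — and the period has length 4.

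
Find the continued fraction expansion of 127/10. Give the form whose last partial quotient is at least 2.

[12; 1, 2, 3]

127 = 12×10 + 7
10 = 1×7 + 3
7 = 2×3 + 1
3 = 3×1 + 0  (stop)
So 127/10 = [12; 1, 2, 3].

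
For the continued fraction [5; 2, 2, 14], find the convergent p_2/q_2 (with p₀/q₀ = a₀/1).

27/5

Using pₖ = aₖpₖ₋₁ + pₖ₋₂, qₖ = aₖqₖ₋₁ + qₖ₋₂ (with p₋₁=1, p₋₂=0, q₋₁=0, q₋₂=1):
  k=0: a=5, p=5, q=1
  k=1: a=2, p=11, q=2
  k=2: a=2, p=27, q=5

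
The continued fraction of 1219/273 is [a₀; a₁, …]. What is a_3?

1

1219 = 4·273 + 127   →  a_0 = 4
273 = 2·127 + 19   →  a_1 = 2
127 = 6·19 + 13   →  a_2 = 6
19 = 1·13 + 6   →  a_3 = 1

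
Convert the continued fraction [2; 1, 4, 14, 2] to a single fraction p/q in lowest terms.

412/147

Using pₖ = aₖpₖ₋₁ + pₖ₋₂ and qₖ = aₖqₖ₋₁ + qₖ₋₂:
  k=0: a=2, p=2, q=1
  k=1: a=1, p=3, q=1
  k=2: a=4, p=14, q=5
  k=3: a=14, p=199, q=71
  k=4: a=2, p=412, q=147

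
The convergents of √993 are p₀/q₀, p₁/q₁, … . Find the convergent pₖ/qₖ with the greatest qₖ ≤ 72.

√993 = [31; 1, 1, 20, 1, 1, 62, …] (period length 6).
Convergents:
  p_0/q_0 = 31/1
  p_1/q_1 = 32/1
  p_2/q_2 = 63/2
  p_3/q_3 = 1292/41
  p_4/q_4 = 1355/43
  p_5/q_5 = 2647/84
q_4 = 43 ≤ 72 < 84 = q_5, so the answer is 1355/43.

1355/43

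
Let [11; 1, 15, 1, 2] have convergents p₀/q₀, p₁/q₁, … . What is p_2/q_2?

Using pₖ = aₖpₖ₋₁ + pₖ₋₂, qₖ = aₖqₖ₋₁ + qₖ₋₂ (with p₋₁=1, p₋₂=0, q₋₁=0, q₋₂=1):
  k=0: a=11, p=11, q=1
  k=1: a=1, p=12, q=1
  k=2: a=15, p=191, q=16

191/16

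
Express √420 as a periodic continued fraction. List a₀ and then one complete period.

a₀ = ⌊√420⌋ = 20.

[20; 2, 40]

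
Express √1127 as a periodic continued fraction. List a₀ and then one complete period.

[33; 1, 1, 3, 33, 3, 1, 1, 66]

a₀ = ⌊√1127⌋ = 33.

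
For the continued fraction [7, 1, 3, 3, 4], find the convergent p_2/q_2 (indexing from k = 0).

Using pₖ = aₖpₖ₋₁ + pₖ₋₂, qₖ = aₖqₖ₋₁ + qₖ₋₂ (with p₋₁=1, p₋₂=0, q₋₁=0, q₋₂=1):
  k=0: a=7, p=7, q=1
  k=1: a=1, p=8, q=1
  k=2: a=3, p=31, q=4

31/4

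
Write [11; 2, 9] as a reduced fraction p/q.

218/19

Using pₖ = aₖpₖ₋₁ + pₖ₋₂ and qₖ = aₖqₖ₋₁ + qₖ₋₂:
  k=0: a=11, p=11, q=1
  k=1: a=2, p=23, q=2
  k=2: a=9, p=218, q=19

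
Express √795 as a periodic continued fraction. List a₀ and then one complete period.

a₀ = ⌊√795⌋ = 28.
With m₀=0, d₀=1 and mₖ₊₁ = dₖaₖ − mₖ, dₖ₊₁ = (n − mₖ₊₁²)/dₖ, aₖ₊₁ = ⌊(a₀+mₖ₊₁)/dₖ₊₁⌋:
  k=1: m=28, d=11, a=5
  k=2: m=27, d=6, a=9
  k=3: m=27, d=11, a=5
  k=4: m=28, d=1, a=56
d=1 and a=2a₀=56 at k=4, so the next step gives (m, d) = (28, 11) again — its k=1 value — and the period has length 4.

[28; 5, 9, 5, 56]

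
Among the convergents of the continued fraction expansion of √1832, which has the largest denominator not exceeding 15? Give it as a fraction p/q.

√1832 = [42; 1, 4, 21, 4, 1, 84, …] (period length 6).
Convergents:
  p_0/q_0 = 42/1
  p_1/q_1 = 43/1
  p_2/q_2 = 214/5
  p_3/q_3 = 4537/106
q_2 = 5 ≤ 15 < 106 = q_3, so the answer is 214/5.

214/5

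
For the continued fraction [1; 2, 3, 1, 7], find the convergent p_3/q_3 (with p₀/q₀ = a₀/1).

13/9

Using pₖ = aₖpₖ₋₁ + pₖ₋₂, qₖ = aₖqₖ₋₁ + qₖ₋₂ (with p₋₁=1, p₋₂=0, q₋₁=0, q₋₂=1):
  k=0: a=1, p=1, q=1
  k=1: a=2, p=3, q=2
  k=2: a=3, p=10, q=7
  k=3: a=1, p=13, q=9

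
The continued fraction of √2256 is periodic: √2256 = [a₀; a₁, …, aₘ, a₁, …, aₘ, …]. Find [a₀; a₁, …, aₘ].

a₀ = ⌊√2256⌋ = 47.
With m₀=0, d₀=1 and mₖ₊₁ = dₖaₖ − mₖ, dₖ₊₁ = (n − mₖ₊₁²)/dₖ, aₖ₊₁ = ⌊(a₀+mₖ₊₁)/dₖ₊₁⌋:
  k=1: m=47, d=47, a=2
  k=2: m=47, d=1, a=94
d=1 and a=2a₀=94 at k=2, so the next step gives (m, d) = (47, 47) again — its k=1 value — and the period has length 2.

[47; 2, 94]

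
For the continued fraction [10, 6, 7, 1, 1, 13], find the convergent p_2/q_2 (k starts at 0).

Using pₖ = aₖpₖ₋₁ + pₖ₋₂, qₖ = aₖqₖ₋₁ + qₖ₋₂ (with p₋₁=1, p₋₂=0, q₋₁=0, q₋₂=1):
  k=0: a=10, p=10, q=1
  k=1: a=6, p=61, q=6
  k=2: a=7, p=437, q=43

437/43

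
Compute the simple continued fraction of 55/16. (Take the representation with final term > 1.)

[3; 2, 3, 2]

55 = 3×16 + 7
16 = 2×7 + 2
7 = 3×2 + 1
2 = 2×1 + 0  (stop)
So 55/16 = [3; 2, 3, 2].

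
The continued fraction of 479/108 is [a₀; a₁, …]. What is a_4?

1

479 = 4·108 + 47   →  a_0 = 4
108 = 2·47 + 14   →  a_1 = 2
47 = 3·14 + 5   →  a_2 = 3
14 = 2·5 + 4   →  a_3 = 2
5 = 1·4 + 1   →  a_4 = 1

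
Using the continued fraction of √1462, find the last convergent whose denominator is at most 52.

650/17

√1462 = [38; 4, 4, 4, 76, …] (period length 4).
Convergents:
  p_0/q_0 = 38/1
  p_1/q_1 = 153/4
  p_2/q_2 = 650/17
  p_3/q_3 = 2753/72
q_2 = 17 ≤ 52 < 72 = q_3, so the answer is 650/17.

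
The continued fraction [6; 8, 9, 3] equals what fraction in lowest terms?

Using pₖ = aₖpₖ₋₁ + pₖ₋₂ and qₖ = aₖqₖ₋₁ + qₖ₋₂:
  k=0: a=6, p=6, q=1
  k=1: a=8, p=49, q=8
  k=2: a=9, p=447, q=73
  k=3: a=3, p=1390, q=227

1390/227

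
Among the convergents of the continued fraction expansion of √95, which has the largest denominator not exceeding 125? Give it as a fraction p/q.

√95 = [9; 1, 2, 1, 18, …] (period length 4).
Convergents:
  p_0/q_0 = 9/1
  p_1/q_1 = 10/1
  p_2/q_2 = 29/3
  p_3/q_3 = 39/4
  p_4/q_4 = 731/75
  p_5/q_5 = 770/79
  p_6/q_6 = 2271/233
q_5 = 79 ≤ 125 < 233 = q_6, so the answer is 770/79.

770/79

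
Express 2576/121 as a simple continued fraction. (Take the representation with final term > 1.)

2576 = 21×121 + 35
121 = 3×35 + 16
35 = 2×16 + 3
16 = 5×3 + 1
3 = 3×1 + 0  (stop)
So 2576/121 = [21; 3, 2, 5, 3].

[21; 3, 2, 5, 3]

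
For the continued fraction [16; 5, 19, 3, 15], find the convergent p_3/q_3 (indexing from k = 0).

Using pₖ = aₖpₖ₋₁ + pₖ₋₂, qₖ = aₖqₖ₋₁ + qₖ₋₂ (with p₋₁=1, p₋₂=0, q₋₁=0, q₋₂=1):
  k=0: a=16, p=16, q=1
  k=1: a=5, p=81, q=5
  k=2: a=19, p=1555, q=96
  k=3: a=3, p=4746, q=293

4746/293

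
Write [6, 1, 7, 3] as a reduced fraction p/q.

172/25

Using pₖ = aₖpₖ₋₁ + pₖ₋₂ and qₖ = aₖqₖ₋₁ + qₖ₋₂:
  k=0: a=6, p=6, q=1
  k=1: a=1, p=7, q=1
  k=2: a=7, p=55, q=8
  k=3: a=3, p=172, q=25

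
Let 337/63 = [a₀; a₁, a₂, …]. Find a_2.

337 = 5·63 + 22   →  a_0 = 5
63 = 2·22 + 19   →  a_1 = 2
22 = 1·19 + 3   →  a_2 = 1

1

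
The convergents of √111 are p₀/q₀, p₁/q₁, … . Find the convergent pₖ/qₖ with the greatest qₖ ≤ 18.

158/15

√111 = [10; 1, 1, 6, 1, 1, 20, …] (period length 6).
Convergents:
  p_0/q_0 = 10/1
  p_1/q_1 = 11/1
  p_2/q_2 = 21/2
  p_3/q_3 = 137/13
  p_4/q_4 = 158/15
  p_5/q_5 = 295/28
q_4 = 15 ≤ 18 < 28 = q_5, so the answer is 158/15.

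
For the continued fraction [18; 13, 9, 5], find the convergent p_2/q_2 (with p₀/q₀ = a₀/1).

2133/118

Using pₖ = aₖpₖ₋₁ + pₖ₋₂, qₖ = aₖqₖ₋₁ + qₖ₋₂ (with p₋₁=1, p₋₂=0, q₋₁=0, q₋₂=1):
  k=0: a=18, p=18, q=1
  k=1: a=13, p=235, q=13
  k=2: a=9, p=2133, q=118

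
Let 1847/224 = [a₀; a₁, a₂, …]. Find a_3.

1847 = 8·224 + 55   →  a_0 = 8
224 = 4·55 + 4   →  a_1 = 4
55 = 13·4 + 3   →  a_2 = 13
4 = 1·3 + 1   →  a_3 = 1

1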